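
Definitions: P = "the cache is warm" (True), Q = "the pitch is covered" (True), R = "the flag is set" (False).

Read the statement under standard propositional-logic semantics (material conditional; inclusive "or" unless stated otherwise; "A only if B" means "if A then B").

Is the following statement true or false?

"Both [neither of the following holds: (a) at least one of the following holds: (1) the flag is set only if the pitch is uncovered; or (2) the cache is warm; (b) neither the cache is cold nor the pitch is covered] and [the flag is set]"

False

Formalization: (((R -> ~Q) | P) nor (~P nor Q)) & R

~Q = ~T = F
R -> ~Q = F -> F = T
(R -> ~Q) | P = T | T = T
~P = ~T = F
~P nor Q = F nor T = F
((R -> ~Q) | P) nor (~P nor Q) = T nor F = F
(((R -> ~Q) | P) nor (~P nor Q)) & R = F & F = F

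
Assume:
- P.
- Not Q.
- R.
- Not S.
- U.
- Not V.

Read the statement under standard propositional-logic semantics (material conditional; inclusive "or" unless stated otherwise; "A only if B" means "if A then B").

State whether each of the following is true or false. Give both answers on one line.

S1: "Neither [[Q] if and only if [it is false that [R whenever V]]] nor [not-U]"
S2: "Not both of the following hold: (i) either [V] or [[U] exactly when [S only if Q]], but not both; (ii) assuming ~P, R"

S1: This is (Q ↔ ¬(V → R)) ↓ ¬U.

V → R = F → T = T
¬(V → R) = ¬T = F
Q ↔ ¬(V → R) = F ↔ F = T
¬U = ¬T = F
(Q ↔ ¬(V → R)) ↓ ¬U = T ↓ F = F
So S1 is false.

S2: Formalization: (V ⊕ (U ↔ (S → Q))) ↑ (¬P → R)

S → Q = F → F = T
U ↔ (S → Q) = T ↔ T = T
V ⊕ (U ↔ (S → Q)) = F ⊕ T = T
¬P = ¬T = F
¬P → R = F → T = T
(V ⊕ (U ↔ (S → Q))) ↑ (¬P → R) = T ↑ T = F
Thus S2 is false.

S1 false; S2 false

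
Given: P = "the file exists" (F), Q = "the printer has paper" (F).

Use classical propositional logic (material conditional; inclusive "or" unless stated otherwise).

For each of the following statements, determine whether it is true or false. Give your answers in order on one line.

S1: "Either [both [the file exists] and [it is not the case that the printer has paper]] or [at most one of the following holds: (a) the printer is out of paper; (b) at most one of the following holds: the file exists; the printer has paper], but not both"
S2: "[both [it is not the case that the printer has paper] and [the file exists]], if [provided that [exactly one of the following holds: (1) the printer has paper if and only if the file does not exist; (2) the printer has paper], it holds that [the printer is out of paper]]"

S1 F, S2 F

S1: Parsed as (P ∧ ¬Q) ⊕ (¬Q ↑ (P ↑ Q))

¬Q = ¬F = T
P ∧ ¬Q = F ∧ T = F
¬Q = ¬F = T
P ↑ Q = F ↑ F = T
¬Q ↑ (P ↑ Q) = T ↑ T = F
(P ∧ ¬Q) ⊕ (¬Q ↑ (P ↑ Q)) = F ⊕ F = F
Thus S1 is false.

S2: This is (((Q ↔ ¬P) ⊕ Q) → ¬Q) → (¬Q ∧ P).

¬P = ¬F = T
Q ↔ ¬P = F ↔ T = F
(Q ↔ ¬P) ⊕ Q = F ⊕ F = F
¬Q = ¬F = T
((Q ↔ ¬P) ⊕ Q) → ¬Q = F → T = T
¬Q = ¬F = T
¬Q ∧ P = T ∧ F = F
(((Q ↔ ¬P) ⊕ Q) → ¬Q) → (¬Q ∧ P) = T → F = F
So S2 is false.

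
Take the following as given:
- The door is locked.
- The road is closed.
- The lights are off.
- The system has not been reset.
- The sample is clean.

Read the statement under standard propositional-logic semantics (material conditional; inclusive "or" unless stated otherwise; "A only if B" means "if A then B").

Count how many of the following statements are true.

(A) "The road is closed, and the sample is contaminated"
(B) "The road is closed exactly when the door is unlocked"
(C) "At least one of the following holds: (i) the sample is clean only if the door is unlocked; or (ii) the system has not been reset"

Let Q = "the road is closed" (T), U = "the sample is contaminated" (F), P = "the door is locked" (T), S = "the system has been reset" (F).

(A): Formalization: Q ∧ U

Q ∧ U = T ∧ F = F
So (A) is false.

(B): In symbols: Q ↔ ¬P

¬P = ¬T = F
Q ↔ ¬P = T ↔ F = F
So (B) is false.

(C): In symbols: (¬U → ¬P) ∨ ¬S

¬U = ¬F = T
¬P = ¬T = F
¬U → ¬P = T → F = F
¬S = ¬F = T
(¬U → ¬P) ∨ ¬S = F ∨ T = T
So (C) is true.

1 of the 3 statements is true ((C)).

1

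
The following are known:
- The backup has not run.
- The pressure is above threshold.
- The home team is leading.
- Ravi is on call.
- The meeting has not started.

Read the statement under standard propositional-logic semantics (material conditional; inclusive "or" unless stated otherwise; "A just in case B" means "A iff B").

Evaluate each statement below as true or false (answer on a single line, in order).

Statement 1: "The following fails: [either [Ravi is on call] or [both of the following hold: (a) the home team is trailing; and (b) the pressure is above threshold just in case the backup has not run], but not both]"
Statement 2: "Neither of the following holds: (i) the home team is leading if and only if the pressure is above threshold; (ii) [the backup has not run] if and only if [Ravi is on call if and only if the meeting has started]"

Statement 1 false, Statement 2 false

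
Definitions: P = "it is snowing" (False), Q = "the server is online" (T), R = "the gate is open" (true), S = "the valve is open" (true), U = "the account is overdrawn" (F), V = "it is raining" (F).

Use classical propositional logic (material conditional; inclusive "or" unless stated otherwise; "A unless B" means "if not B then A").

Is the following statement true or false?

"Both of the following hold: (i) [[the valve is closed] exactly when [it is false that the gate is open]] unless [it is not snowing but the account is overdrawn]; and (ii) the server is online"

This is ((¬S ↔ ¬R) ∨ (¬P ∧ U)) ∧ Q.

¬S = ¬T = F
¬R = ¬T = F
¬S ↔ ¬R = F ↔ F = T
¬P = ¬F = T
¬P ∧ U = T ∧ F = F
(¬S ↔ ¬R) ∨ (¬P ∧ U) = T ∨ F = T
((¬S ↔ ¬R) ∨ (¬P ∧ U)) ∧ Q = T ∧ T = T

True.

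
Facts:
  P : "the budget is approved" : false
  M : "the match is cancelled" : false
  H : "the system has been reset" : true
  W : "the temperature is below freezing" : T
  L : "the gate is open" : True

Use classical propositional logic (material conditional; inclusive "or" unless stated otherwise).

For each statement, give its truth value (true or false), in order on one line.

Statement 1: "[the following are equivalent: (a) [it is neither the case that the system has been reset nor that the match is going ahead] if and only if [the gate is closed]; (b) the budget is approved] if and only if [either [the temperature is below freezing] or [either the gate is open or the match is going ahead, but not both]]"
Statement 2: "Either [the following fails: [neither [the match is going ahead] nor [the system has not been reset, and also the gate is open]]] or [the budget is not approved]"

Statement 1 False, Statement 2 True

Statement 1: Formalization: (((H nor ~M) <-> ~L) <-> P) <-> (W | (L xor ~M))

~M = ~F = T
H nor ~M = T nor T = F
~L = ~T = F
(H nor ~M) <-> ~L = F <-> F = T
((H nor ~M) <-> ~L) <-> P = T <-> F = F
~M = ~F = T
L xor ~M = T xor T = F
W | (L xor ~M) = T | F = T
(((H nor ~M) <-> ~L) <-> P) <-> (W | (L xor ~M)) = F <-> T = F
Hence Statement 1 is false.

Statement 2: This is ~(~M nor (~H & L)) | ~P.

~M = ~F = T
~H = ~T = F
~H & L = F & T = F
~M nor (~H & L) = T nor F = F
~(~M nor (~H & L)) = ~F = T
~P = ~F = T
~(~M nor (~H & L)) | ~P = T | T = T
So Statement 2 is true.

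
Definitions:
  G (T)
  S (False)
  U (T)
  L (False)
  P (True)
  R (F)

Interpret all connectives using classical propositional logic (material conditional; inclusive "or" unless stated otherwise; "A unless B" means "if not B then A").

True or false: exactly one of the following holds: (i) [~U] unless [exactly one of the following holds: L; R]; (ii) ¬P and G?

False.

Values: U=T, L=F, R=F, P=T, G=T.
Parsed as (¬U ∨ (L ⊕ R)) ⊕ (¬P ∧ G)

¬U = ¬T = F
L ⊕ R = F ⊕ F = F
¬U ∨ (L ⊕ R) = F ∨ F = F
¬P = ¬T = F
¬P ∧ G = F ∧ T = F
(¬U ∨ (L ⊕ R)) ⊕ (¬P ∧ G) = F ⊕ F = F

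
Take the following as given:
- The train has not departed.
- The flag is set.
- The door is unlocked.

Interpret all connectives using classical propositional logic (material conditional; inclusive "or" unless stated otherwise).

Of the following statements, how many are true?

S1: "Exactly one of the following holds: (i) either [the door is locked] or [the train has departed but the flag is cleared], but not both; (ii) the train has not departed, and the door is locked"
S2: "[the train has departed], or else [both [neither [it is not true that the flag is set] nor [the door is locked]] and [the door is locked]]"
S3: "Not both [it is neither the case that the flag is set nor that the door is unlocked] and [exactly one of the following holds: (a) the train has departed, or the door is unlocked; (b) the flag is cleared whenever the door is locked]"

1

Let R = "the door is locked" (F), P = "the train has departed" (F), Q = "the flag is set" (T).

S1: Parsed as (R xor (P & ~Q)) xor (~P & R)

~Q = ~T = F
P & ~Q = F & F = F
R xor (P & ~Q) = F xor F = F
~P = ~F = T
~P & R = T & F = F
(R xor (P & ~Q)) xor (~P & R) = F xor F = F
Hence S1 is false.

S2: In symbols: P | ((~Q nor R) & R)

~Q = ~T = F
~Q nor R = F nor F = T
(~Q nor R) & R = T & F = F
P | ((~Q nor R) & R) = F | F = F
Thus S2 is false.

S3: This is (Q nor ~R) nand ((P | ~R) xor (R -> ~Q)).

~R = ~F = T
Q nor ~R = T nor T = F
~R = ~F = T
P | ~R = F | T = T
~Q = ~T = F
R -> ~Q = F -> F = T
(P | ~R) xor (R -> ~Q) = T xor T = F
(Q nor ~R) nand ((P | ~R) xor (R -> ~Q)) = F nand F = T
Thus S3 is true.

1 of the 3 statements is true (S3).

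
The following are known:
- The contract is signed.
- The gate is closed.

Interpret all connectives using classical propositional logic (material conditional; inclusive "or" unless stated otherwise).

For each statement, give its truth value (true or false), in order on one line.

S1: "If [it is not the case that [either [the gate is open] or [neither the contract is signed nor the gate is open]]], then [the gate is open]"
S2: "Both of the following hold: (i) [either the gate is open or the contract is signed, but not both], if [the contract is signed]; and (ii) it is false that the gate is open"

Let Q = "the gate is open" (F), P = "the contract is signed" (T).

S1: Parsed as ~(Q | (P nor Q)) -> Q

P nor Q = T nor F = F
Q | (P nor Q) = F | F = F
~(Q | (P nor Q)) = ~F = T
~(Q | (P nor Q)) -> Q = T -> F = F
So S1 is false.

S2: Parsed as (P -> (Q xor P)) & ~Q

Q xor P = F xor T = T
P -> (Q xor P) = T -> T = T
~Q = ~F = T
(P -> (Q xor P)) & ~Q = T & T = T
Thus S2 is true.

S1 F; S2 T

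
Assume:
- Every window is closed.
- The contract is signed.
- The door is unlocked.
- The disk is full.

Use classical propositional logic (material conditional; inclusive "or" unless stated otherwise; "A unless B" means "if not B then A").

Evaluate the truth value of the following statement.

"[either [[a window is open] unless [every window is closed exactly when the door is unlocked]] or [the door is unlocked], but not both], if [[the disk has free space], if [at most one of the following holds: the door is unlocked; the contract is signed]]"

False.

Let R = "the door is locked" (F), Q = "the contract is signed" (T), S = "the disk is full" (T), P = "a window is open" (F).
Parsed as ((~R nand Q) -> ~S) -> ((P | (~P <-> ~R)) xor ~R)

~R = ~F = T
~R nand Q = T nand T = F
~S = ~T = F
(~R nand Q) -> ~S = F -> F = T
~P = ~F = T
~R = ~F = T
~P <-> ~R = T <-> T = T
P | (~P <-> ~R) = F | T = T
~R = ~F = T
(P | (~P <-> ~R)) xor ~R = T xor T = F
((~R nand Q) -> ~S) -> ((P | (~P <-> ~R)) xor ~R) = T -> F = F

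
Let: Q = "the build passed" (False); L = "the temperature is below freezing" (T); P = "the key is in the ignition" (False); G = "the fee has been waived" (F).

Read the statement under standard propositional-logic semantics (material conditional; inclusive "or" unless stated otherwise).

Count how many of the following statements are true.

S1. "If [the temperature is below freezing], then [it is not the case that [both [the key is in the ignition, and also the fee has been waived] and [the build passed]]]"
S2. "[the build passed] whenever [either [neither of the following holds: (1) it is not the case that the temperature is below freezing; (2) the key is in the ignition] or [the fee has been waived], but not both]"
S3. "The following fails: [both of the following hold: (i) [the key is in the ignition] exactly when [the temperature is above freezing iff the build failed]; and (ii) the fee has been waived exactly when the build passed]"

1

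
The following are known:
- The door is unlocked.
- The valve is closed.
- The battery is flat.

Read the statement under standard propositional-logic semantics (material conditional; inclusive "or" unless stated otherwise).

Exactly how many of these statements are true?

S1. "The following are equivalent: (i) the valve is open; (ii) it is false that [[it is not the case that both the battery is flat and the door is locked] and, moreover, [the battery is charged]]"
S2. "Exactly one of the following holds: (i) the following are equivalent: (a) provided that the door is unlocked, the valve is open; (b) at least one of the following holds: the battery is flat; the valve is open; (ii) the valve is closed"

1

Let Q = "the valve is open" (False), R = "the battery is charged" (False), P = "the door is locked" (False).

S1: Formalization: Q iff not ((not R nand P) and R)

not R = not False = True
not R nand P = True nand False = True
(not R nand P) and R = True and False = False
not ((not R nand P) and R) = not False = True
Q iff not ((not R nand P) and R) = False iff True = False
So S1 is false.

S2: This is ((not P -> Q) iff (not R or Q)) xor not Q.

not P = not False = True
not P -> Q = True -> False = False
not R = not False = True
not R or Q = True or False = True
(not P -> Q) iff (not R or Q) = False iff True = False
not Q = not False = True
((not P -> Q) iff (not R or Q)) xor not Q = False xor True = True
So S2 is true.

1 of the 2 statements is true (S2).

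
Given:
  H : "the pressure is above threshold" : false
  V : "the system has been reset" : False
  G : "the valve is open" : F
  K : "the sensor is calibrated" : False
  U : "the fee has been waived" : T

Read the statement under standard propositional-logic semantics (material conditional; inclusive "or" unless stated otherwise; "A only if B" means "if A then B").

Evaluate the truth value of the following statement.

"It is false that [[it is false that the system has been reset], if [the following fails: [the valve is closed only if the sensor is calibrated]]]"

In symbols: not (not (not G -> K) -> not V)

not G = not False = True
not G -> K = True -> False = False
not (not G -> K) = not False = True
not V = not False = True
not (not G -> K) -> not V = True -> True = True
not (not (not G -> K) -> not V) = not True = False

False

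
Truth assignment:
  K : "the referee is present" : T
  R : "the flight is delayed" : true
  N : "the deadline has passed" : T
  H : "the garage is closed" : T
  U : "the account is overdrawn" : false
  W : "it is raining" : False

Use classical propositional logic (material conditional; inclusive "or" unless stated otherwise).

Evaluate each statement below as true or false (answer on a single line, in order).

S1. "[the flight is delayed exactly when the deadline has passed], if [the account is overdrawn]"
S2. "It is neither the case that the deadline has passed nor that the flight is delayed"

S1: This is U -> (R iff N).

R iff N = True iff True = True
U -> (R iff N) = False -> True = True
Thus S1 is true.

S2: Parsed as N nor R

N nor R = True nor True = False
Hence S2 is false.

S1 true; S2 false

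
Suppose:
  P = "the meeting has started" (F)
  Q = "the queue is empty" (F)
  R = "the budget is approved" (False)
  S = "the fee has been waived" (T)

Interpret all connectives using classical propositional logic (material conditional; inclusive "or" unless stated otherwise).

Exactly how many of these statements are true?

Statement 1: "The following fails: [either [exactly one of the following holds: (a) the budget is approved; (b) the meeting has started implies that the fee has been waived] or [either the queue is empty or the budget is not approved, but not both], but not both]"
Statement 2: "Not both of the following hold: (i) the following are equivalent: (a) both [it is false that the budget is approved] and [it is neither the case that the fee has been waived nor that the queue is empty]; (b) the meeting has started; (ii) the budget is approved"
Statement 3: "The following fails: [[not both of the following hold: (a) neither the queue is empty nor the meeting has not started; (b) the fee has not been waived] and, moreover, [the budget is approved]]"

Statement 1: Parsed as not ((R xor (P -> S)) xor (Q xor not R))

P -> S = False -> True = True
R xor (P -> S) = False xor True = True
not R = not False = True
Q xor not R = False xor True = True
(R xor (P -> S)) xor (Q xor not R) = True xor True = False
not ((R xor (P -> S)) xor (Q xor not R)) = not False = True
So Statement 1 is true.

Statement 2: In symbols: ((not R and (S nor Q)) iff P) nand R

not R = not False = True
S nor Q = True nor False = False
not R and (S nor Q) = True and False = False
(not R and (S nor Q)) iff P = False iff False = True
((not R and (S nor Q)) iff P) nand R = True nand False = True
Hence Statement 2 is true.

Statement 3: Formalization: not (((Q nor not P) nand not S) and R)

not P = not False = True
Q nor not P = False nor True = False
not S = not True = False
(Q nor not P) nand not S = False nand False = True
((Q nor not P) nand not S) and R = True and False = False
not (((Q nor not P) nand not S) and R) = not False = True
So Statement 3 is true.

Count: 3.

3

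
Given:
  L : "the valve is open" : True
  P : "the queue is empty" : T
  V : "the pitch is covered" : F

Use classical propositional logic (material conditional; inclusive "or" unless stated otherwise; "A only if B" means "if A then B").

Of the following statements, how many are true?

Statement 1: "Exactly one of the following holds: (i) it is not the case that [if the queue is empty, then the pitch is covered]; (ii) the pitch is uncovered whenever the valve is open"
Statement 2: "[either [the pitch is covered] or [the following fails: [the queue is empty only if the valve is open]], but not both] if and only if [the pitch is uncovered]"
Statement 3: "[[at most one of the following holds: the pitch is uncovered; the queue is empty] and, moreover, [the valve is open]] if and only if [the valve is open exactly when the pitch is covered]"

1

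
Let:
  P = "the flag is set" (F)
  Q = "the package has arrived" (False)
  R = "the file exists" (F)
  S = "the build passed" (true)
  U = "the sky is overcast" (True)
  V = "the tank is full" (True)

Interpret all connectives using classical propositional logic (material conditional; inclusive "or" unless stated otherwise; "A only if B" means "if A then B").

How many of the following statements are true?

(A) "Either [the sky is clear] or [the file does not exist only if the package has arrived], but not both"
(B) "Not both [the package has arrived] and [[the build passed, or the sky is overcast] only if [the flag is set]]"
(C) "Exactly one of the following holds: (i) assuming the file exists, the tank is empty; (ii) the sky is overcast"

(A): This is not U xor (not R -> Q).

not U = not True = False
not R = not False = True
not R -> Q = True -> False = False
not U xor (not R -> Q) = False xor False = False
So (A) is false.

(B): This is Q nand ((S or U) -> P).

S or U = True or True = True
(S or U) -> P = True -> False = False
Q nand ((S or U) -> P) = False nand False = True
Hence (B) is true.

(C): This is (R -> not V) xor U.

not V = not True = False
R -> not V = False -> False = True
(R -> not V) xor U = True xor True = False
Thus (C) is false.

Count: 1.

1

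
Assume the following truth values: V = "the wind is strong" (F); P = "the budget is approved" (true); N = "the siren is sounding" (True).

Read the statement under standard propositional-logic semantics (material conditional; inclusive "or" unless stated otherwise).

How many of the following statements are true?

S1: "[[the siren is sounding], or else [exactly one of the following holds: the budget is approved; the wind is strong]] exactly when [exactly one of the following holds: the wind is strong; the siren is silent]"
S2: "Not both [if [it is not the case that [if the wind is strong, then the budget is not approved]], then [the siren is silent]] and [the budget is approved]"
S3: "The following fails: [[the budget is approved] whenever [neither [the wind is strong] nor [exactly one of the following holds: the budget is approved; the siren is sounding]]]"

0

S1: This is (N or (P xor V)) iff (V xor not N).

P xor V = True xor False = True
N or (P xor V) = True or True = True
not N = not True = False
V xor not N = False xor False = False
(N or (P xor V)) iff (V xor not N) = True iff False = False
So S1 is false.

S2: Formalization: (not (V -> not P) -> not N) nand P

not P = not True = False
V -> not P = False -> False = True
not (V -> not P) = not True = False
not N = not True = False
not (V -> not P) -> not N = False -> False = True
(not (V -> not P) -> not N) nand P = True nand True = False
Thus S2 is false.

S3: This is not ((V nor (P xor N)) -> P).

P xor N = True xor True = False
V nor (P xor N) = False nor False = True
(V nor (P xor N)) -> P = True -> True = True
not ((V nor (P xor N)) -> P) = not True = False
Thus S3 is false.

Count: 0.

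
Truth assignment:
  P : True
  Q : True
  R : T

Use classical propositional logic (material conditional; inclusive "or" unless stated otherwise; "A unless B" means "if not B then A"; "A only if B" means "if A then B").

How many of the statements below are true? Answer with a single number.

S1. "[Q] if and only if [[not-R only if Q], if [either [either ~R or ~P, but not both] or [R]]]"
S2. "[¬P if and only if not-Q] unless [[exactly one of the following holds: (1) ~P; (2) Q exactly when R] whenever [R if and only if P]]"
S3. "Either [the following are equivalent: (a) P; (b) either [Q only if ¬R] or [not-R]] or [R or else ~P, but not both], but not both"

S1: In symbols: Q ↔ (((¬R ⊕ ¬P) ∨ R) → (¬R → Q))

¬R = ¬T = F
¬P = ¬T = F
¬R ⊕ ¬P = F ⊕ F = F
(¬R ⊕ ¬P) ∨ R = F ∨ T = T
¬R = ¬T = F
¬R → Q = F → T = T
((¬R ⊕ ¬P) ∨ R) → (¬R → Q) = T → T = T
Q ↔ (((¬R ⊕ ¬P) ∨ R) → (¬R → Q)) = T ↔ T = T
Thus S1 is true.

S2: Parsed as (¬P ↔ ¬Q) ∨ ((R ↔ P) → (¬P ⊕ (Q ↔ R)))

¬P = ¬T = F
¬Q = ¬T = F
¬P ↔ ¬Q = F ↔ F = T
R ↔ P = T ↔ T = T
¬P = ¬T = F
Q ↔ R = T ↔ T = T
¬P ⊕ (Q ↔ R) = F ⊕ T = T
(R ↔ P) → (¬P ⊕ (Q ↔ R)) = T → T = T
(¬P ↔ ¬Q) ∨ ((R ↔ P) → (¬P ⊕ (Q ↔ R))) = T ∨ T = T
Thus S2 is true.

S3: In symbols: (P ↔ ((Q → ¬R) ∨ ¬R)) ⊕ (R ⊕ ¬P)

¬R = ¬T = F
Q → ¬R = T → F = F
¬R = ¬T = F
(Q → ¬R) ∨ ¬R = F ∨ F = F
P ↔ ((Q → ¬R) ∨ ¬R) = T ↔ F = F
¬P = ¬T = F
R ⊕ ¬P = T ⊕ F = T
(P ↔ ((Q → ¬R) ∨ ¬R)) ⊕ (R ⊕ ¬P) = F ⊕ T = T
So S3 is true.

Count: 3.

3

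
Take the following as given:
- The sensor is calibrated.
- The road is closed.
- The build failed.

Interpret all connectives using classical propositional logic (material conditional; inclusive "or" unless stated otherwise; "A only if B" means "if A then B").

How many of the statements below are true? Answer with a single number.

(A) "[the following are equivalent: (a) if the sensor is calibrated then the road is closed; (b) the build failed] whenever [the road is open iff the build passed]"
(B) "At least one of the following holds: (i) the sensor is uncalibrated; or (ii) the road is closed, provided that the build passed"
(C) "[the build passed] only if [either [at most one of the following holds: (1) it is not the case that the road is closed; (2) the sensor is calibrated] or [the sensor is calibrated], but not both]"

3

Let Q = "the road is closed" (T), S = "the build passed" (F), P = "the sensor is calibrated" (T).

(A): In symbols: (¬Q ↔ S) → ((P → Q) ↔ ¬S)

¬Q = ¬T = F
¬Q ↔ S = F ↔ F = T
P → Q = T → T = T
¬S = ¬F = T
(P → Q) ↔ ¬S = T ↔ T = T
(¬Q ↔ S) → ((P → Q) ↔ ¬S) = T → T = T
Hence (A) is true.

(B): Formalization: ¬P ∨ (S → Q)

¬P = ¬T = F
S → Q = F → T = T
¬P ∨ (S → Q) = F ∨ T = T
So (B) is true.

(C): In symbols: S → ((¬Q ↑ P) ⊕ P)

¬Q = ¬T = F
¬Q ↑ P = F ↑ T = T
(¬Q ↑ P) ⊕ P = T ⊕ T = F
S → ((¬Q ↑ P) ⊕ P) = F → F = T
So (C) is true.

3 of the 3 statements are true ((A), (B), (C)).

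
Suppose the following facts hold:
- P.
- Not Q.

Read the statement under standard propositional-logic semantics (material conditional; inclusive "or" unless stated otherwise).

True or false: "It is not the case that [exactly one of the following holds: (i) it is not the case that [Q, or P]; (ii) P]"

In symbols: ~(~(Q | P) xor P)

Q | P = F | T = T
~(Q | P) = ~T = F
~(Q | P) xor P = F xor T = T
~(~(Q | P) xor P) = ~T = F

The statement is false.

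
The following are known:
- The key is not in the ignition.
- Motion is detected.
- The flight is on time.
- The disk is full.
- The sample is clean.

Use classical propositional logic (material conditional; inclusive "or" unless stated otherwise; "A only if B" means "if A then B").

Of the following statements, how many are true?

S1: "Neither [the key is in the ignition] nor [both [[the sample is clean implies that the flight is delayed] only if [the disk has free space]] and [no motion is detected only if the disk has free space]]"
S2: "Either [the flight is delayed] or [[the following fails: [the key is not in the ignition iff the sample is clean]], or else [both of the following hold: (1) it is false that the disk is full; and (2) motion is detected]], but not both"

0

Let K = "the key is in the ignition" (F), U = "the sample is contaminated" (F), R = "the flight is delayed" (F), N = "the disk is full" (T), D = "motion is detected" (T).

S1: Formalization: K ↓ (((¬U → R) → ¬N) ∧ (¬D → ¬N))

¬U = ¬F = T
¬U → R = T → F = F
¬N = ¬T = F
(¬U → R) → ¬N = F → F = T
¬D = ¬T = F
¬N = ¬T = F
¬D → ¬N = F → F = T
((¬U → R) → ¬N) ∧ (¬D → ¬N) = T ∧ T = T
K ↓ (((¬U → R) → ¬N) ∧ (¬D → ¬N)) = F ↓ T = F
Hence S1 is false.

S2: This is R ⊕ (¬(¬K ↔ ¬U) ∨ (¬N ∧ D)).

¬K = ¬F = T
¬U = ¬F = T
¬K ↔ ¬U = T ↔ T = T
¬(¬K ↔ ¬U) = ¬T = F
¬N = ¬T = F
¬N ∧ D = F ∧ T = F
¬(¬K ↔ ¬U) ∨ (¬N ∧ D) = F ∨ F = F
R ⊕ (¬(¬K ↔ ¬U) ∨ (¬N ∧ D)) = F ⊕ F = F
Thus S2 is false.

True statements: 0 (none).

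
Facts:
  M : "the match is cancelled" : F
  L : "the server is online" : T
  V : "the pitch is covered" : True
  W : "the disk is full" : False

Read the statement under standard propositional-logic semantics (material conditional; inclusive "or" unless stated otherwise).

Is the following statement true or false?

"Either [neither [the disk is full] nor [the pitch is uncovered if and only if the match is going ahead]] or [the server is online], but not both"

False.

This is (W nor (not V iff not M)) xor L.

not V = not True = False
not M = not False = True
not V iff not M = False iff True = False
W nor (not V iff not M) = False nor False = True
(W nor (not V iff not M)) xor L = True xor True = False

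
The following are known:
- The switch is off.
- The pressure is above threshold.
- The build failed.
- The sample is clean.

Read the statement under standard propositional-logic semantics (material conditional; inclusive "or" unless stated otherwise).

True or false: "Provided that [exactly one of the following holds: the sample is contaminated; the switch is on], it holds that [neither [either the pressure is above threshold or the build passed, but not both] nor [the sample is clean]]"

True.

Let S = "the sample is contaminated" (F), U = "the switch is on" (F), M = "the pressure is above threshold" (T), P = "the build passed" (F).
This is (S ⊕ U) → ((M ⊕ P) ↓ ¬S).

S ⊕ U = F ⊕ F = F
M ⊕ P = T ⊕ F = T
¬S = ¬F = T
(M ⊕ P) ↓ ¬S = T ↓ T = F
(S ⊕ U) → ((M ⊕ P) ↓ ¬S) = F → F = T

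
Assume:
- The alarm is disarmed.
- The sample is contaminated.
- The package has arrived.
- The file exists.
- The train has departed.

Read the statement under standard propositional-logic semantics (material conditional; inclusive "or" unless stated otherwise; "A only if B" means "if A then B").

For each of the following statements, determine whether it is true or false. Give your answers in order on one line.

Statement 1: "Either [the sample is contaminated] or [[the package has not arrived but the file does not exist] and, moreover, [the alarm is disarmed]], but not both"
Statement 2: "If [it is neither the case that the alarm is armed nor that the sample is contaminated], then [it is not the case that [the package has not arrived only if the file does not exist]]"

Statement 1 true, Statement 2 true

Let Q = "the sample is contaminated" (True), R = "the package has arrived" (True), S = "the file exists" (True), P = "the alarm is armed" (False).

Statement 1: Formalization: Q xor ((not R and not S) and not P)

not R = not True = False
not S = not True = False
not R and not S = False and False = False
not P = not False = True
(not R and not S) and not P = False and True = False
Q xor ((not R and not S) and not P) = True xor False = True
So Statement 1 is true.

Statement 2: Parsed as (P nor Q) -> not (not R -> not S)

P nor Q = False nor True = False
not R = not True = False
not S = not True = False
not R -> not S = False -> False = True
not (not R -> not S) = not True = False
(P nor Q) -> not (not R -> not S) = False -> False = True
Thus Statement 2 is true.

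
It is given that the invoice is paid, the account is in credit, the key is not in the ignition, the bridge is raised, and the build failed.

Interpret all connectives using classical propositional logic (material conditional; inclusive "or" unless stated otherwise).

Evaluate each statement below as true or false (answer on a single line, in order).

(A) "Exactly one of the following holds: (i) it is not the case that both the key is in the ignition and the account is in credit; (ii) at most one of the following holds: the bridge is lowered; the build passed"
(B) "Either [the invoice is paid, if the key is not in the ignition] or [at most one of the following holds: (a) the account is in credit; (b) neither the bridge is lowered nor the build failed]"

(A) False, (B) True

Let G = "the key is in the ignition" (False), M = "the account is overdrawn" (False), P = "the bridge is raised" (True), S = "the build passed" (False), K = "the invoice is paid" (True).

(A): This is (G nand not M) xor (not P nand S).

not M = not False = True
G nand not M = False nand True = True
not P = not True = False
not P nand S = False nand False = True
(G nand not M) xor (not P nand S) = True xor True = False
So (A) is false.

(B): This is (not G -> K) or (not M nand (not P nor not S)).

not G = not False = True
not G -> K = True -> True = True
not M = not False = True
not P = not True = False
not S = not False = True
not P nor not S = False nor True = False
not M nand (not P nor not S) = True nand False = True
(not G -> K) or (not M nand (not P nor not S)) = True or True = True
Hence (B) is true.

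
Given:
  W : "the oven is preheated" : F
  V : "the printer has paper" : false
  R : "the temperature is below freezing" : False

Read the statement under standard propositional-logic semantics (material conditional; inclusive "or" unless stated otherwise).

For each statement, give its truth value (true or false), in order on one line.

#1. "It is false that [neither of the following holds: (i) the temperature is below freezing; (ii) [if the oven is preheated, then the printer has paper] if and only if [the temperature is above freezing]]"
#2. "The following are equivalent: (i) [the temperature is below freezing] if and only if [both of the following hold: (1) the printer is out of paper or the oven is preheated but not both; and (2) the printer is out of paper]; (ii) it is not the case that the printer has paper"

#1 true, #2 false

#1: In symbols: ¬(R ↓ ((W → V) ↔ ¬R))

W → V = F → F = T
¬R = ¬F = T
(W → V) ↔ ¬R = T ↔ T = T
R ↓ ((W → V) ↔ ¬R) = F ↓ T = F
¬(R ↓ ((W → V) ↔ ¬R)) = ¬F = T
So #1 is true.

#2: In symbols: (R ↔ ((¬V ⊕ W) ∧ ¬V)) ↔ ¬V

¬V = ¬F = T
¬V ⊕ W = T ⊕ F = T
¬V = ¬F = T
(¬V ⊕ W) ∧ ¬V = T ∧ T = T
R ↔ ((¬V ⊕ W) ∧ ¬V) = F ↔ T = F
¬V = ¬F = T
(R ↔ ((¬V ⊕ W) ∧ ¬V)) ↔ ¬V = F ↔ T = F
So #2 is false.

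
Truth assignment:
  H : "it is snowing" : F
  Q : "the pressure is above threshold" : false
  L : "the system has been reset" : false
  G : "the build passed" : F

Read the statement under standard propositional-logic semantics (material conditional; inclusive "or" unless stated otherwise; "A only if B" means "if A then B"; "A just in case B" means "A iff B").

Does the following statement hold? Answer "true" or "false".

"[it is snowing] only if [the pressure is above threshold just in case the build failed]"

Parsed as H -> (Q iff not G)

not G = not False = True
Q iff not G = False iff True = False
H -> (Q iff not G) = False -> False = True

The statement is true.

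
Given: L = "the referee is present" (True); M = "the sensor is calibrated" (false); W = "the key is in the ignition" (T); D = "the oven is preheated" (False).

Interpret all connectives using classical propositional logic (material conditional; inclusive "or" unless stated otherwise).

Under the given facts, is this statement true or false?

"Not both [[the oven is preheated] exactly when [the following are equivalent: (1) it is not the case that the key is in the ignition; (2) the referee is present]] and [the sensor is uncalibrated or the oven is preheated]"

Values: D=F, W=T, L=T, M=F.
This is (D ↔ (¬W ↔ L)) ↑ (¬M ∨ D).

¬W = ¬T = F
¬W ↔ L = F ↔ T = F
D ↔ (¬W ↔ L) = F ↔ F = T
¬M = ¬F = T
¬M ∨ D = T ∨ F = T
(D ↔ (¬W ↔ L)) ↑ (¬M ∨ D) = T ↑ T = F

The statement is false.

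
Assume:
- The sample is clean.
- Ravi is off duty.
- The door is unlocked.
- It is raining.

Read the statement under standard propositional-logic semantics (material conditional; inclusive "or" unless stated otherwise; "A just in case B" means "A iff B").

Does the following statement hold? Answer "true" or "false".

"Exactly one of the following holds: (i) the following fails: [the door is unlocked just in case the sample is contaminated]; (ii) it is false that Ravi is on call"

Let R = "the door is locked" (False), P = "the sample is contaminated" (False), Q = "Ravi is on call" (False).
This is not (not R iff P) xor not Q.

not R = not False = True
not R iff P = True iff False = False
not (not R iff P) = not False = True
not Q = not False = True
not (not R iff P) xor not Q = True xor True = False

false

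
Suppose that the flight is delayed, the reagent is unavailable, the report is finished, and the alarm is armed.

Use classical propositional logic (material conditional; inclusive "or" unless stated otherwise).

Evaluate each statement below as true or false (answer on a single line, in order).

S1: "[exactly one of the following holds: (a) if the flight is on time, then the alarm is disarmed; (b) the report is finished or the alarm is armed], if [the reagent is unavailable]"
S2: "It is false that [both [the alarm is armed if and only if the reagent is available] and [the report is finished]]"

S1 F, S2 T

Let Q = "the reagent is available" (F), P = "the flight is delayed" (T), S = "the alarm is armed" (T), R = "the report is finished" (T).

S1: Parsed as ~Q -> ((~P -> ~S) xor (R | S))

~Q = ~F = T
~P = ~T = F
~S = ~T = F
~P -> ~S = F -> F = T
R | S = T | T = T
(~P -> ~S) xor (R | S) = T xor T = F
~Q -> ((~P -> ~S) xor (R | S)) = T -> F = F
So S1 is false.

S2: In symbols: ~((S <-> Q) & R)

S <-> Q = T <-> F = F
(S <-> Q) & R = F & T = F
~((S <-> Q) & R) = ~F = T
Hence S2 is true.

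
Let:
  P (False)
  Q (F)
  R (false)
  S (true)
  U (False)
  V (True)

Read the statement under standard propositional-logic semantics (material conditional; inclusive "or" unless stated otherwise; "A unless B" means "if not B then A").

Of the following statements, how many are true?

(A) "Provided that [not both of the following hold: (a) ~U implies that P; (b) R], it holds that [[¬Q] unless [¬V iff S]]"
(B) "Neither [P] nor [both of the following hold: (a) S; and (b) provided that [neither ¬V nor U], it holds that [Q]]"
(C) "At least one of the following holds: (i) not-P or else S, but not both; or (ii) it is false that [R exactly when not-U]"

(A): Formalization: ((¬U → P) ↑ R) → (¬Q ∨ (¬V ↔ S))

¬U = ¬F = T
¬U → P = T → F = F
(¬U → P) ↑ R = F ↑ F = T
¬Q = ¬F = T
¬V = ¬T = F
¬V ↔ S = F ↔ T = F
¬Q ∨ (¬V ↔ S) = T ∨ F = T
((¬U → P) ↑ R) → (¬Q ∨ (¬V ↔ S)) = T → T = T
So (A) is true.

(B): This is P ↓ (S ∧ ((¬V ↓ U) → Q)).

¬V = ¬T = F
¬V ↓ U = F ↓ F = T
(¬V ↓ U) → Q = T → F = F
S ∧ ((¬V ↓ U) → Q) = T ∧ F = F
P ↓ (S ∧ ((¬V ↓ U) → Q)) = F ↓ F = T
Hence (B) is true.

(C): Parsed as (¬P ⊕ S) ∨ ¬(R ↔ ¬U)

¬P = ¬F = T
¬P ⊕ S = T ⊕ T = F
¬U = ¬F = T
R ↔ ¬U = F ↔ T = F
¬(R ↔ ¬U) = ¬F = T
(¬P ⊕ S) ∨ ¬(R ↔ ¬U) = F ∨ T = T
Hence (C) is true.

Count: 3.

3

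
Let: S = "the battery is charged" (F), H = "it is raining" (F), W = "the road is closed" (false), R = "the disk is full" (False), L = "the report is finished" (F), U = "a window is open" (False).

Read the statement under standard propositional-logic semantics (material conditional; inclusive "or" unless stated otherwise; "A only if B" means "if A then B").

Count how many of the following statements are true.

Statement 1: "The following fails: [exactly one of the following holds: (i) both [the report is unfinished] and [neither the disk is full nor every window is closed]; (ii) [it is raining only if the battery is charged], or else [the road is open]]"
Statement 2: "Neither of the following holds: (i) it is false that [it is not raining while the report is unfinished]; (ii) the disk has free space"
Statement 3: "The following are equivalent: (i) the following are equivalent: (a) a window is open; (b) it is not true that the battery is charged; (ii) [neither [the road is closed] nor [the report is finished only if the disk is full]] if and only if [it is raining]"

Statement 1: This is ¬((¬L ∧ (R ↓ ¬U)) ⊕ ((H → S) ∨ ¬W)).

¬L = ¬F = T
¬U = ¬F = T
R ↓ ¬U = F ↓ T = F
¬L ∧ (R ↓ ¬U) = T ∧ F = F
H → S = F → F = T
¬W = ¬F = T
(H → S) ∨ ¬W = T ∨ T = T
(¬L ∧ (R ↓ ¬U)) ⊕ ((H → S) ∨ ¬W) = F ⊕ T = T
¬((¬L ∧ (R ↓ ¬U)) ⊕ ((H → S) ∨ ¬W)) = ¬T = F
Hence Statement 1 is false.

Statement 2: Parsed as ¬(¬H ∧ ¬L) ↓ ¬R

¬H = ¬F = T
¬L = ¬F = T
¬H ∧ ¬L = T ∧ T = T
¬(¬H ∧ ¬L) = ¬T = F
¬R = ¬F = T
¬(¬H ∧ ¬L) ↓ ¬R = F ↓ T = F
So Statement 2 is false.

Statement 3: This is (U ↔ ¬S) ↔ ((W ↓ (L → R)) ↔ H).

¬S = ¬F = T
U ↔ ¬S = F ↔ T = F
L → R = F → F = T
W ↓ (L → R) = F ↓ T = F
(W ↓ (L → R)) ↔ H = F ↔ F = T
(U ↔ ¬S) ↔ ((W ↓ (L → R)) ↔ H) = F ↔ T = F
So Statement 3 is false.

True statements: 0 (none).

0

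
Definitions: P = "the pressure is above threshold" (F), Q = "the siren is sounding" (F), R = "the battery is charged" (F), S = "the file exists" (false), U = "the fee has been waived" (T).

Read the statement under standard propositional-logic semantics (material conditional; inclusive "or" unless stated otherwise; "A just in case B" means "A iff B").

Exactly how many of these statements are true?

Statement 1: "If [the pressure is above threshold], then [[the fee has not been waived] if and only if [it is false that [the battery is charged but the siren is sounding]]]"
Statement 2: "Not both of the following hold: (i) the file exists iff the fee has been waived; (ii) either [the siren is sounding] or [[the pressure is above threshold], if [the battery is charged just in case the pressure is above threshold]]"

2

Statement 1: Formalization: P → (¬U ↔ ¬(R ∧ Q))

¬U = ¬T = F
R ∧ Q = F ∧ F = F
¬(R ∧ Q) = ¬F = T
¬U ↔ ¬(R ∧ Q) = F ↔ T = F
P → (¬U ↔ ¬(R ∧ Q)) = F → F = T
So Statement 1 is true.

Statement 2: This is (S ↔ U) ↑ (Q ∨ ((R ↔ P) → P)).

S ↔ U = F ↔ T = F
R ↔ P = F ↔ F = T
(R ↔ P) → P = T → F = F
Q ∨ ((R ↔ P) → P) = F ∨ F = F
(S ↔ U) ↑ (Q ∨ ((R ↔ P) → P)) = F ↑ F = T
So Statement 2 is true.

2 of the 2 statements are true.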